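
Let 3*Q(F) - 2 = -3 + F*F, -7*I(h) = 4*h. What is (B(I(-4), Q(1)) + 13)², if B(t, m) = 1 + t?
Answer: 12996/49 ≈ 265.22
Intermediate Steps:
I(h) = -4*h/7
Q(F) = -⅓ + F²/3 (Q(F) = ⅔ + (-3 + F*F)/3 = ⅔ + (-3 + F²)/3 = ⅔ + (-1 + F²/3) = -⅓ + F²/3)
(B(I(-4), Q(1)) + 13)² = ((1 - 4/7*(-4)) + 13)² = ((1 + 16/7) + 13)² = (23/7 + 13)² = (114/7)² = 12996/49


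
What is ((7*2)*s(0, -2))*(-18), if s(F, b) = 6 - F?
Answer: -1512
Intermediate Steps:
((7*2)*s(0, -2))*(-18) = ((7*2)*(6 - 1*0))*(-18) = (14*(6 + 0))*(-18) = (14*6)*(-18) = 84*(-18) = -1512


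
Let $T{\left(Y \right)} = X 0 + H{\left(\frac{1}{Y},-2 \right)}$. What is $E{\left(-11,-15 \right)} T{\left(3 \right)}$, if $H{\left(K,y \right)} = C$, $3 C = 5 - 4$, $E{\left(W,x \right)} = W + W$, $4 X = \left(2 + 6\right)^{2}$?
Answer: $- \frac{22}{3} \approx -7.3333$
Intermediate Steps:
$X = 16$ ($X = \frac{\left(2 + 6\right)^{2}}{4} = \frac{8^{2}}{4} = \frac{1}{4} \cdot 64 = 16$)
$E{\left(W,x \right)} = 2 W$
$C = \frac{1}{3}$ ($C = \frac{5 - 4}{3} = \frac{1}{3} \cdot 1 = \frac{1}{3} \approx 0.33333$)
$H{\left(K,y \right)} = \frac{1}{3}$
$T{\left(Y \right)} = \frac{1}{3}$ ($T{\left(Y \right)} = 16 \cdot 0 + \frac{1}{3} = 0 + \frac{1}{3} = \frac{1}{3}$)
$E{\left(-11,-15 \right)} T{\left(3 \right)} = 2 \left(-11\right) \frac{1}{3} = \left(-22\right) \frac{1}{3} = - \frac{22}{3}$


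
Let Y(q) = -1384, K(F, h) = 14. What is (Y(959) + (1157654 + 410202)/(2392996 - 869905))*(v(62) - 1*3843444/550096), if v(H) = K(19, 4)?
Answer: -507890145030950/52365391671 ≈ -9699.0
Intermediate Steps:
v(H) = 14
(Y(959) + (1157654 + 410202)/(2392996 - 869905))*(v(62) - 1*3843444/550096) = (-1384 + (1157654 + 410202)/(2392996 - 869905))*(14 - 1*3843444/550096) = (-1384 + 1567856/1523091)*(14 - 3843444*1/550096) = (-1384 + 1567856*(1/1523091))*(14 - 960861/137524) = (-1384 + 1567856/1523091)*(964475/137524) = -2106390088/1523091*964475/137524 = -507890145030950/52365391671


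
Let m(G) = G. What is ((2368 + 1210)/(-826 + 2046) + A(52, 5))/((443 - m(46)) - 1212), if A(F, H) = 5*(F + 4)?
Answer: -172589/497150 ≈ -0.34716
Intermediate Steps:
A(F, H) = 20 + 5*F (A(F, H) = 5*(4 + F) = 20 + 5*F)
((2368 + 1210)/(-826 + 2046) + A(52, 5))/((443 - m(46)) - 1212) = ((2368 + 1210)/(-826 + 2046) + (20 + 5*52))/((443 - 1*46) - 1212) = (3578/1220 + (20 + 260))/((443 - 46) - 1212) = (3578*(1/1220) + 280)/(397 - 1212) = (1789/610 + 280)/(-815) = (172589/610)*(-1/815) = -172589/497150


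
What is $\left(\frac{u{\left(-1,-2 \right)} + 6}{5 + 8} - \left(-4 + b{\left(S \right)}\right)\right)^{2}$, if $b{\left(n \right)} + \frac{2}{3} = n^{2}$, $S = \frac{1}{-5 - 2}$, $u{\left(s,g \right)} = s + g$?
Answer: $\frac{86862400}{3651921} \approx 23.785$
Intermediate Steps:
$u{\left(s,g \right)} = g + s$
$S = - \frac{1}{7}$ ($S = \frac{1}{-7} = - \frac{1}{7} \approx -0.14286$)
$b{\left(n \right)} = - \frac{2}{3} + n^{2}$
$\left(\frac{u{\left(-1,-2 \right)} + 6}{5 + 8} - \left(-4 + b{\left(S \right)}\right)\right)^{2} = \left(\frac{\left(-2 - 1\right) + 6}{5 + 8} + \left(4 - \left(- \frac{2}{3} + \left(- \frac{1}{7}\right)^{2}\right)\right)\right)^{2} = \left(\frac{-3 + 6}{13} + \left(4 - \left(- \frac{2}{3} + \frac{1}{49}\right)\right)\right)^{2} = \left(3 \cdot \frac{1}{13} + \left(4 - - \frac{95}{147}\right)\right)^{2} = \left(\frac{3}{13} + \left(4 + \frac{95}{147}\right)\right)^{2} = \left(\frac{3}{13} + \frac{683}{147}\right)^{2} = \left(\frac{9320}{1911}\right)^{2} = \frac{86862400}{3651921}$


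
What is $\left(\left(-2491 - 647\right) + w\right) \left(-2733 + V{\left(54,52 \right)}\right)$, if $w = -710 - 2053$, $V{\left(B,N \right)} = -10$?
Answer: $16186443$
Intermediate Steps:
$w = -2763$ ($w = -710 - 2053 = -2763$)
$\left(\left(-2491 - 647\right) + w\right) \left(-2733 + V{\left(54,52 \right)}\right) = \left(\left(-2491 - 647\right) - 2763\right) \left(-2733 - 10\right) = \left(-3138 - 2763\right) \left(-2743\right) = \left(-5901\right) \left(-2743\right) = 16186443$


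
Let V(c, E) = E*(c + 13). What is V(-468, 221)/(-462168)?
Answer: 14365/66024 ≈ 0.21757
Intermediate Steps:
V(c, E) = E*(13 + c)
V(-468, 221)/(-462168) = (221*(13 - 468))/(-462168) = (221*(-455))*(-1/462168) = -100555*(-1/462168) = 14365/66024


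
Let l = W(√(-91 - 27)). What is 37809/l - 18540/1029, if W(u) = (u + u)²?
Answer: -15885447/161896 ≈ -98.121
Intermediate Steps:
W(u) = 4*u² (W(u) = (2*u)² = 4*u²)
l = -472 (l = 4*(√(-91 - 27))² = 4*(√(-118))² = 4*(I*√118)² = 4*(-118) = -472)
37809/l - 18540/1029 = 37809/(-472) - 18540/1029 = 37809*(-1/472) - 18540*1/1029 = -37809/472 - 6180/343 = -15885447/161896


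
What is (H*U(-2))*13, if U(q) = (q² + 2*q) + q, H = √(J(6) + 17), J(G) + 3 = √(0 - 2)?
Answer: -26*√(14 + I*√2) ≈ -97.407 - 4.9073*I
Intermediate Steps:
J(G) = -3 + I*√2 (J(G) = -3 + √(0 - 2) = -3 + √(-2) = -3 + I*√2)
H = √(14 + I*√2) (H = √((-3 + I*√2) + 17) = √(14 + I*√2) ≈ 3.7464 + 0.18874*I)
U(q) = q² + 3*q
(H*U(-2))*13 = (√(14 + I*√2)*(-2*(3 - 2)))*13 = (√(14 + I*√2)*(-2*1))*13 = (√(14 + I*√2)*(-2))*13 = -2*√(14 + I*√2)*13 = -26*√(14 + I*√2)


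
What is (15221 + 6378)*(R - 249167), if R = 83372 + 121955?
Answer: -946900160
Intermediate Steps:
R = 205327
(15221 + 6378)*(R - 249167) = (15221 + 6378)*(205327 - 249167) = 21599*(-43840) = -946900160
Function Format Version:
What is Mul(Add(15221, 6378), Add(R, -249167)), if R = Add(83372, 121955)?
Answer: -946900160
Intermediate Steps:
R = 205327
Mul(Add(15221, 6378), Add(R, -249167)) = Mul(Add(15221, 6378), Add(205327, -249167)) = Mul(21599, -43840) = -946900160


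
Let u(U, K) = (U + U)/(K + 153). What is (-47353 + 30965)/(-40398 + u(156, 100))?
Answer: 2073082/5110191 ≈ 0.40568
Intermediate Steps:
u(U, K) = 2*U/(153 + K) (u(U, K) = (2*U)/(153 + K) = 2*U/(153 + K))
(-47353 + 30965)/(-40398 + u(156, 100)) = (-47353 + 30965)/(-40398 + 2*156/(153 + 100)) = -16388/(-40398 + 2*156/253) = -16388/(-40398 + 2*156*(1/253)) = -16388/(-40398 + 312/253) = -16388/(-10220382/253) = -16388*(-253/10220382) = 2073082/5110191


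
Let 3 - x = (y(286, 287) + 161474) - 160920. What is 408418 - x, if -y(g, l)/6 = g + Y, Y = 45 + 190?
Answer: 405843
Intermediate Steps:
Y = 235
y(g, l) = -1410 - 6*g (y(g, l) = -6*(g + 235) = -6*(235 + g) = -1410 - 6*g)
x = 2575 (x = 3 - (((-1410 - 6*286) + 161474) - 160920) = 3 - (((-1410 - 1716) + 161474) - 160920) = 3 - ((-3126 + 161474) - 160920) = 3 - (158348 - 160920) = 3 - 1*(-2572) = 3 + 2572 = 2575)
408418 - x = 408418 - 1*2575 = 408418 - 2575 = 405843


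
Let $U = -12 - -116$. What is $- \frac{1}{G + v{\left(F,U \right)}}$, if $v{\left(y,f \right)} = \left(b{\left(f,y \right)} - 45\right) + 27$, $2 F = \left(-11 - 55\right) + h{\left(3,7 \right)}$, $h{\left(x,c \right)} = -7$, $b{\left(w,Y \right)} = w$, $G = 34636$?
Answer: $- \frac{1}{34722} \approx -2.88 \cdot 10^{-5}$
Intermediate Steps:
$F = - \frac{73}{2}$ ($F = \frac{\left(-11 - 55\right) - 7}{2} = \frac{-66 - 7}{2} = \frac{1}{2} \left(-73\right) = - \frac{73}{2} \approx -36.5$)
$U = 104$ ($U = -12 + 116 = 104$)
$v{\left(y,f \right)} = -18 + f$ ($v{\left(y,f \right)} = \left(f - 45\right) + 27 = \left(-45 + f\right) + 27 = -18 + f$)
$- \frac{1}{G + v{\left(F,U \right)}} = - \frac{1}{34636 + \left(-18 + 104\right)} = - \frac{1}{34636 + 86} = - \frac{1}{34722}$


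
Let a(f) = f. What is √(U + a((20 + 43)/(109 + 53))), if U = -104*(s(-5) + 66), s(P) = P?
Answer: I*√228370/6 ≈ 79.647*I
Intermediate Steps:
U = -6344 (U = -104*(-5 + 66) = -104*61 = -6344)
√(U + a((20 + 43)/(109 + 53))) = √(-6344 + (20 + 43)/(109 + 53)) = √(-6344 + 63/162) = √(-6344 + 63*(1/162)) = √(-6344 + 7/18) = √(-114185/18) = I*√228370/6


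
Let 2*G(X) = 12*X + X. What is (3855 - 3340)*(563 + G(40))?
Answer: 423845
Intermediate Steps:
G(X) = 13*X/2 (G(X) = (12*X + X)/2 = (13*X)/2 = 13*X/2)
(3855 - 3340)*(563 + G(40)) = (3855 - 3340)*(563 + (13/2)*40) = 515*(563 + 260) = 515*823 = 423845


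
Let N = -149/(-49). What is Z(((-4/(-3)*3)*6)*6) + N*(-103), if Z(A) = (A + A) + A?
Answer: 5821/49 ≈ 118.80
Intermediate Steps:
N = 149/49 (N = -149*(-1/49) = 149/49 ≈ 3.0408)
Z(A) = 3*A (Z(A) = 2*A + A = 3*A)
Z(((-4/(-3)*3)*6)*6) + N*(-103) = 3*(((-4/(-3)*3)*6)*6) + (149/49)*(-103) = 3*(((-4*(-⅓)*3)*6)*6) - 15347/49 = 3*((((4/3)*3)*6)*6) - 15347/49 = 3*((4*6)*6) - 15347/49 = 3*(24*6) - 15347/49 = 3*144 - 15347/49 = 432 - 15347/49 = 5821/49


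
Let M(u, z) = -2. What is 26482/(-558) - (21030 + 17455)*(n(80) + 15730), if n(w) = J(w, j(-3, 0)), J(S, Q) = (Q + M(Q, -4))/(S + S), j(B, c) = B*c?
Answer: -2702365503593/4464 ≈ -6.0537e+8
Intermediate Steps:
J(S, Q) = (-2 + Q)/(2*S) (J(S, Q) = (Q - 2)/(S + S) = (-2 + Q)/((2*S)) = (-2 + Q)*(1/(2*S)) = (-2 + Q)/(2*S))
n(w) = -1/w (n(w) = (-2 - 3*0)/(2*w) = (-2 + 0)/(2*w) = (½)*(-2)/w = -1/w)
26482/(-558) - (21030 + 17455)*(n(80) + 15730) = 26482/(-558) - (21030 + 17455)*(-1/80 + 15730) = 26482*(-1/558) - 38485*(-1*1/80 + 15730) = -13241/279 - 38485*(-1/80 + 15730) = -13241/279 - 38485*1258399/80 = -13241/279 - 1*9685897103/16 = -13241/279 - 9685897103/16 = -2702365503593/4464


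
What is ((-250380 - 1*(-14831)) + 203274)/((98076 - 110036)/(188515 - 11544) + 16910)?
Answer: -228469561/119702706 ≈ -1.9086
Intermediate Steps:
((-250380 - 1*(-14831)) + 203274)/((98076 - 110036)/(188515 - 11544) + 16910) = ((-250380 + 14831) + 203274)/(-11960/176971 + 16910) = (-235549 + 203274)/(-11960*1/176971 + 16910) = -32275/(-11960/176971 + 16910) = -32275/2992567650/176971 = -32275*176971/2992567650 = -228469561/119702706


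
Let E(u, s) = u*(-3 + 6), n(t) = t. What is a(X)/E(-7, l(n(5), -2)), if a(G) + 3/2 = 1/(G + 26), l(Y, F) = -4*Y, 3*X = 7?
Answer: 83/1190 ≈ 0.069748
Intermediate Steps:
X = 7/3 (X = (⅓)*7 = 7/3 ≈ 2.3333)
E(u, s) = 3*u (E(u, s) = u*3 = 3*u)
a(G) = -3/2 + 1/(26 + G) (a(G) = -3/2 + 1/(G + 26) = -3/2 + 1/(26 + G))
a(X)/E(-7, l(n(5), -2)) = ((-76 - 3*7/3)/(2*(26 + 7/3)))/((3*(-7))) = ((-76 - 7)/(2*(85/3)))/(-21) = ((½)*(3/85)*(-83))*(-1/21) = -249/170*(-1/21) = 83/1190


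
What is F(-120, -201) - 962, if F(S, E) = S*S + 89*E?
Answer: -4451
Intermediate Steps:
F(S, E) = S² + 89*E
F(-120, -201) - 962 = ((-120)² + 89*(-201)) - 962 = (14400 - 17889) - 962 = -3489 - 962 = -4451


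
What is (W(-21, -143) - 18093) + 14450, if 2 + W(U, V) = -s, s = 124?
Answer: -3769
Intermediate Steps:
W(U, V) = -126 (W(U, V) = -2 - 1*124 = -2 - 124 = -126)
(W(-21, -143) - 18093) + 14450 = (-126 - 18093) + 14450 = -18219 + 14450 = -3769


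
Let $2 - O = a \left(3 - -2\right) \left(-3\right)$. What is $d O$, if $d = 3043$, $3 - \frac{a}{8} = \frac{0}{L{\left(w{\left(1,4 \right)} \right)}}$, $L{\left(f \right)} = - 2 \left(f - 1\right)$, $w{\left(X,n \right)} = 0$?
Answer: $1101566$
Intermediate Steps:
$L{\left(f \right)} = 2 - 2 f$ ($L{\left(f \right)} = - 2 \left(-1 + f\right) = 2 - 2 f$)
$a = 24$ ($a = 24 - 8 \frac{0}{2 - 0} = 24 - 8 \frac{0}{2 + 0} = 24 - 8 \cdot \frac{0}{2} = 24 - 8 \cdot 0 \cdot \frac{1}{2} = 24 - 0 = 24 + 0 = 24$)
$O = 362$ ($O = 2 - 24 \left(3 - -2\right) \left(-3\right) = 2 - 24 \left(3 + 2\right) \left(-3\right) = 2 - 24 \cdot 5 \left(-3\right) = 2 - 120 \left(-3\right) = 2 - -360 = 2 + 360 = 362$)
$d O = 3043 \cdot 362 = 1101566$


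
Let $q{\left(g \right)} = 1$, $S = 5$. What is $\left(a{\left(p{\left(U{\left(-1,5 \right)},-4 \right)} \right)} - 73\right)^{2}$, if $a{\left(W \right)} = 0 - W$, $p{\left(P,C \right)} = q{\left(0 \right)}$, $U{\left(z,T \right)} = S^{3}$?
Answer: $5476$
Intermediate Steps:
$U{\left(z,T \right)} = 125$ ($U{\left(z,T \right)} = 5^{3} = 125$)
$p{\left(P,C \right)} = 1$
$a{\left(W \right)} = - W$
$\left(a{\left(p{\left(U{\left(-1,5 \right)},-4 \right)} \right)} - 73\right)^{2} = \left(\left(-1\right) 1 - 73\right)^{2} = \left(-1 - 73\right)^{2} = \left(-74\right)^{2} = 5476$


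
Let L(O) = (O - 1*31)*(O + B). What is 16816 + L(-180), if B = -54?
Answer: 66190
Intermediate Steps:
L(O) = (-54 + O)*(-31 + O) (L(O) = (O - 1*31)*(O - 54) = (O - 31)*(-54 + O) = (-31 + O)*(-54 + O) = (-54 + O)*(-31 + O))
16816 + L(-180) = 16816 + (1674 + (-180)**2 - 85*(-180)) = 16816 + (1674 + 32400 + 15300) = 16816 + 49374 = 66190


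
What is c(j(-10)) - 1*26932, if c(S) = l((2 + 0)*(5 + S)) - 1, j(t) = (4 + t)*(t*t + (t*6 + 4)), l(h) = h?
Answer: -27451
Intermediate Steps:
j(t) = (4 + t)*(4 + t**2 + 6*t) (j(t) = (4 + t)*(t**2 + (6*t + 4)) = (4 + t)*(t**2 + (4 + 6*t)) = (4 + t)*(4 + t**2 + 6*t))
c(S) = 9 + 2*S (c(S) = (2 + 0)*(5 + S) - 1 = 2*(5 + S) - 1 = (10 + 2*S) - 1 = 9 + 2*S)
c(j(-10)) - 1*26932 = (9 + 2*(16 + (-10)**3 + 10*(-10)**2 + 28*(-10))) - 1*26932 = (9 + 2*(16 - 1000 + 10*100 - 280)) - 26932 = (9 + 2*(16 - 1000 + 1000 - 280)) - 26932 = (9 + 2*(-264)) - 26932 = (9 - 528) - 26932 = -519 - 26932 = -27451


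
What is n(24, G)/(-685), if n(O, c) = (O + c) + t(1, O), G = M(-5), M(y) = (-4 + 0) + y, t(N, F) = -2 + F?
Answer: -37/685 ≈ -0.054015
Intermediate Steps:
M(y) = -4 + y
G = -9 (G = -4 - 5 = -9)
n(O, c) = -2 + c + 2*O (n(O, c) = (O + c) + (-2 + O) = -2 + c + 2*O)
n(24, G)/(-685) = (-2 - 9 + 2*24)/(-685) = (-2 - 9 + 48)*(-1/685) = 37*(-1/685) = -37/685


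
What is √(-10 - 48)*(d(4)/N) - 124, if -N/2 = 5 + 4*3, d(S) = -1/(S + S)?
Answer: -124 + I*√58/272 ≈ -124.0 + 0.027999*I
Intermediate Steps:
d(S) = -1/(2*S)
N = -34 (N = -2*(5 + 4*3) = -2*(5 + 12) = -2*17 = -34)
√(-10 - 48)*(d(4)/N) - 124 = √(-10 - 48)*(-½/4/(-34)) - 124 = √(-58)*(-½*¼*(-1/34)) - 124 = (I*√58)*(-⅛*(-1/34)) - 124 = (I*√58)*(1/272) - 124 = I*√58/272 - 124 = -124 + I*√58/272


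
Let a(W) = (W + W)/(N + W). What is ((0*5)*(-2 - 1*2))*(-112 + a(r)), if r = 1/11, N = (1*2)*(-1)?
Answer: 0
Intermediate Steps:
N = -2 (N = 2*(-1) = -2)
r = 1/11 ≈ 0.090909
a(W) = 2*W/(-2 + W) (a(W) = (W + W)/(-2 + W) = (2*W)/(-2 + W) = 2*W/(-2 + W))
((0*5)*(-2 - 1*2))*(-112 + a(r)) = ((0*5)*(-2 - 1*2))*(-112 + 2*(1/11)/(-2 + 1/11)) = (0*(-2 - 2))*(-112 + 2*(1/11)/(-21/11)) = (0*(-4))*(-112 + 2*(1/11)*(-11/21)) = 0*(-112 - 2/21) = 0*(-2354/21) = 0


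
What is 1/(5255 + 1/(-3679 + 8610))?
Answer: 4931/25912406 ≈ 0.00019030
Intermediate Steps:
1/(5255 + 1/(-3679 + 8610)) = 1/(5255 + 1/4931) = 1/(25912406/4931) = 4931/25912406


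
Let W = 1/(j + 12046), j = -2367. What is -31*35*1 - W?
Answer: -10501716/9679 ≈ -1085.0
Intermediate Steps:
W = 1/9679 (W = 1/(-2367 + 12046) = 1/9679 ≈ 0.00010332)
-31*35*1 - W = -31*35*1 - 1*1/9679 = -1085*1 - 1/9679 = -1085 - 1/9679 = -10501716/9679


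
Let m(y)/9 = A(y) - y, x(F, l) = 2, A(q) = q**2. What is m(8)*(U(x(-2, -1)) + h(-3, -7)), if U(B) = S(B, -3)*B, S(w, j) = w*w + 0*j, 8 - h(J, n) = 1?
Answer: 7560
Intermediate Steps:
h(J, n) = 7 (h(J, n) = 8 - 1*1 = 8 - 1 = 7)
S(w, j) = w**2 (S(w, j) = w**2 + 0 = w**2)
m(y) = -9*y + 9*y**2 (m(y) = 9*(y**2 - y) = -9*y + 9*y**2)
U(B) = B**3 (U(B) = B**2*B = B**3)
m(8)*(U(x(-2, -1)) + h(-3, -7)) = (9*8*(-1 + 8))*(2**3 + 7) = (9*8*7)*(8 + 7) = 504*15 = 7560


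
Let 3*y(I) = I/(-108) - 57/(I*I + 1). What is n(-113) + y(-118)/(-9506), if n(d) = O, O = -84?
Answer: -1801306066897/21444110100 ≈ -84.000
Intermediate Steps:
n(d) = -84
y(I) = -19/(1 + I²) - I/324 (y(I) = (I/(-108) - 57/(I*I + 1))/3 = (I*(-1/108) - 57/(I² + 1))/3 = (-I/108 - 57/(1 + I²))/3 = (-57/(1 + I²) - I/108)/3 = -19/(1 + I²) - I/324)
n(-113) + y(-118)/(-9506) = -84 + ((-6156 - 1*(-118) - 1*(-118)³)/(324*(1 + (-118)²)))/(-9506) = -84 + ((-6156 + 118 - 1*(-1643032))/(324*(1 + 13924)))*(-1/9506) = -84 + ((1/324)*(-6156 + 118 + 1643032)/13925)*(-1/9506) = -84 + ((1/324)*(1/13925)*1636994)*(-1/9506) = -84 + (818497/2255850)*(-1/9506) = -84 - 818497/21444110100 = -1801306066897/21444110100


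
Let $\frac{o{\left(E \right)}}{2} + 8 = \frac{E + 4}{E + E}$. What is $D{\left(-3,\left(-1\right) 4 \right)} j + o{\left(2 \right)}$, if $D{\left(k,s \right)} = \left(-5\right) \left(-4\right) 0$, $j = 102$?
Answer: $-13$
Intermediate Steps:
$D{\left(k,s \right)} = 0$ ($D{\left(k,s \right)} = 20 \cdot 0 = 0$)
$o{\left(E \right)} = -16 + \frac{4 + E}{E}$ ($o{\left(E \right)} = -16 + 2 \frac{E + 4}{E + E} = -16 + 2 \frac{4 + E}{2 E} = -16 + \frac{4 + E}{E}$)
$D{\left(-3,\left(-1\right) 4 \right)} j + o{\left(2 \right)} = 0 \cdot 102 - \left(15 - \frac{4}{2}\right) = 0 + \left(-15 + 4 \cdot \frac{1}{2}\right) = 0 + \left(-15 + 2\right) = 0 - 13 = -13$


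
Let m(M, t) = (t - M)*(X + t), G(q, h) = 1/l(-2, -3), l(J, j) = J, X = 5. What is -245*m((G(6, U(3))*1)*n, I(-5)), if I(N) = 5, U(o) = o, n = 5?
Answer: -18375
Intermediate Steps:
G(q, h) = -½ (G(q, h) = 1/(-2) = -½)
m(M, t) = (5 + t)*(t - M) (m(M, t) = (t - M)*(5 + t) = (5 + t)*(t - M))
-245*m((G(6, U(3))*1)*n, I(-5)) = -245*(5² - 5*(-½*1)*5 + 5*5 - 1*-½*1*5*5) = -245*(25 - (-5)*5/2 + 25 - 1*(-½*5)*5) = -245*(25 - 5*(-5/2) + 25 - 1*(-5/2)*5) = -245*(25 + 25/2 + 25 + 25/2) = -245*75 = -18375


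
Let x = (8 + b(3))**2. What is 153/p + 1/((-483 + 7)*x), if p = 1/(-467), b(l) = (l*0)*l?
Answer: -2176683265/30464 ≈ -71451.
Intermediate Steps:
b(l) = 0 (b(l) = 0*l = 0)
x = 64 (x = (8 + 0)**2 = 8**2 = 64)
p = -1/467 ≈ -0.0021413
153/p + 1/((-483 + 7)*x) = 153/(-1/467) + 1/((-483 + 7)*64) = 153*(-467) + (1/64)/(-476) = -71451 - 1/476*1/64 = -71451 - 1/30464 = -2176683265/30464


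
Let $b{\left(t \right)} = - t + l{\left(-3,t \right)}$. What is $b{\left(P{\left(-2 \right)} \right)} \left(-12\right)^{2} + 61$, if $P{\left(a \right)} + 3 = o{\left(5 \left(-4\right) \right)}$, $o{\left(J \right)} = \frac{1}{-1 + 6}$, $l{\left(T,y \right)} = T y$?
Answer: $\frac{8369}{5} \approx 1673.8$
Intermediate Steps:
$o{\left(J \right)} = \frac{1}{5}$
$P{\left(a \right)} = - \frac{14}{5}$ ($P{\left(a \right)} = -3 + \frac{1}{5} = - \frac{14}{5}$)
$b{\left(t \right)} = - 4 t$ ($b{\left(t \right)} = - t - 3 t = - 4 t$)
$b{\left(P{\left(-2 \right)} \right)} \left(-12\right)^{2} + 61 = \left(-4\right) \left(- \frac{14}{5}\right) \left(-12\right)^{2} + 61 = \frac{56}{5} \cdot 144 + 61 = \frac{8064}{5} + 61 = \frac{8369}{5}$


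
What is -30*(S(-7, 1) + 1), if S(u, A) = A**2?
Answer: -60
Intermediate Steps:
-30*(S(-7, 1) + 1) = -30*(1**2 + 1) = -30*(1 + 1) = -30*2 = -60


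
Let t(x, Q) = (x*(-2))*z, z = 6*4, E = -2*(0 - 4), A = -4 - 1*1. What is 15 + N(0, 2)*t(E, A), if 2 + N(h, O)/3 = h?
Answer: 2319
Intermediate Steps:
N(h, O) = -6 + 3*h
A = -5 (A = -4 - 1 = -5)
E = 8 (E = -2*(-4) = 8)
z = 24
t(x, Q) = -48*x (t(x, Q) = (x*(-2))*24 = -2*x*24 = -48*x)
15 + N(0, 2)*t(E, A) = 15 + (-6 + 3*0)*(-48*8) = 15 + (-6 + 0)*(-384) = 15 - 6*(-384) = 15 + 2304 = 2319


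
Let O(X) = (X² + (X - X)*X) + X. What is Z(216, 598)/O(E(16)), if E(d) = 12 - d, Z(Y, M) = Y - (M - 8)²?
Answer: -86971/3 ≈ -28990.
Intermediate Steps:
Z(Y, M) = Y - (-8 + M)²
O(X) = X + X² (O(X) = (X² + 0*X) + X = (X² + 0) + X = X² + X = X + X²)
Z(216, 598)/O(E(16)) = (216 - (-8 + 598)²)/(((12 - 1*16)*(1 + (12 - 1*16)))) = (216 - 1*590²)/(((12 - 16)*(1 + (12 - 16)))) = (216 - 1*348100)/((-4*(1 - 4))) = (216 - 348100)/((-4*(-3))) = -347884/12 = -347884*1/12 = -86971/3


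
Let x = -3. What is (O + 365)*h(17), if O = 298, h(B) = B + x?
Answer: 9282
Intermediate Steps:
h(B) = -3 + B (h(B) = B - 3 = -3 + B)
(O + 365)*h(17) = (298 + 365)*(-3 + 17) = 663*14 = 9282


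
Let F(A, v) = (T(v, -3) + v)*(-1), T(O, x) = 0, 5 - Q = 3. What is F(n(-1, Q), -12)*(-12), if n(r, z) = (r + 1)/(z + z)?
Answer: -144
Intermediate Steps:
Q = 2 (Q = 5 - 1*3 = 5 - 3 = 2)
n(r, z) = (1 + r)/(2*z) (n(r, z) = (1 + r)/((2*z)) = (1 + r)*(1/(2*z)) = (1 + r)/(2*z))
F(A, v) = -v (F(A, v) = (0 + v)*(-1) = v*(-1) = -v)
F(n(-1, Q), -12)*(-12) = -1*(-12)*(-12) = 12*(-12) = -144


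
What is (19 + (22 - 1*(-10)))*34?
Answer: 1734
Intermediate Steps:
(19 + (22 - 1*(-10)))*34 = (19 + (22 + 10))*34 = (19 + 32)*34 = 51*34 = 1734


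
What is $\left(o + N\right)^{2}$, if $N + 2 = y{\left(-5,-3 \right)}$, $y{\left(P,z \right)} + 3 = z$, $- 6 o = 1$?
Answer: $\frac{2401}{36} \approx 66.694$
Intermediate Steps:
$o = - \frac{1}{6}$ ($o = \left(- \frac{1}{6}\right) 1 = - \frac{1}{6} \approx -0.16667$)
$y{\left(P,z \right)} = -3 + z$
$N = -8$ ($N = -2 - 6 = -8$)
$\left(o + N\right)^{2} = \left(- \frac{1}{6} - 8\right)^{2} = \left(- \frac{49}{6}\right)^{2} = \frac{2401}{36}$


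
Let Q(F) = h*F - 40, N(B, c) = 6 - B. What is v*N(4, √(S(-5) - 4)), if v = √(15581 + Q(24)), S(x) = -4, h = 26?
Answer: 2*√16165 ≈ 254.28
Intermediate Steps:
Q(F) = -40 + 26*F (Q(F) = 26*F - 40 = -40 + 26*F)
v = √16165 (v = √(15581 + (-40 + 26*24)) = √(15581 + (-40 + 624)) = √(15581 + 584) = √16165 ≈ 127.14)
v*N(4, √(S(-5) - 4)) = √16165*(6 - 1*4) = √16165*(6 - 4) = √16165*2 = 2*√16165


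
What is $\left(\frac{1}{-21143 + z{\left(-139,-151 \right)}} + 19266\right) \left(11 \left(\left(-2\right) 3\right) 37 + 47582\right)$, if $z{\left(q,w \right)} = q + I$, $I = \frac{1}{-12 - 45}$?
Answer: $\frac{210994316918004}{242615} \approx 8.6967 \cdot 10^{8}$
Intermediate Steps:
$I = - \frac{1}{57}$ ($I = \frac{1}{-57} = - \frac{1}{57} \approx -0.017544$)
$z{\left(q,w \right)} = - \frac{1}{57} + q$ ($z{\left(q,w \right)} = q - \frac{1}{57} = - \frac{1}{57} + q$)
$\left(\frac{1}{-21143 + z{\left(-139,-151 \right)}} + 19266\right) \left(11 \left(\left(-2\right) 3\right) 37 + 47582\right) = \left(\frac{1}{-21143 - \frac{7924}{57}} + 19266\right) \left(11 \left(\left(-2\right) 3\right) 37 + 47582\right) = \left(\frac{1}{-21143 - \frac{7924}{57}} + 19266\right) \left(11 \left(-6\right) 37 + 47582\right) = \left(\frac{1}{- \frac{1213075}{57}} + 19266\right) \left(\left(-66\right) 37 + 47582\right) = \left(- \frac{57}{1213075} + 19266\right) \left(-2442 + 47582\right) = \frac{23371102893}{1213075} \cdot 45140 = \frac{210994316918004}{242615}$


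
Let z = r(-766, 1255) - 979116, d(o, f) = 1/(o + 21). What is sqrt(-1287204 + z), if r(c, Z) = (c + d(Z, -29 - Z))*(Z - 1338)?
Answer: 15*I*sqrt(3984946405)/638 ≈ 1484.2*I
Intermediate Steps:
d(o, f) = 1/(21 + o)
r(c, Z) = (-1338 + Z)*(c + 1/(21 + Z)) (r(c, Z) = (c + 1/(21 + Z))*(Z - 1338) = (c + 1/(21 + Z))*(-1338 + Z) = (-1338 + Z)*(c + 1/(21 + Z)))
z = -1168226571/1276 (z = (-1338 + 1255 - 766*(-1338 + 1255)*(21 + 1255))/(21 + 1255) - 979116 = (-1338 + 1255 - 766*(-83)*1276)/1276 - 979116 = (-1338 + 1255 + 81125528)/1276 - 979116 = (1/1276)*81125445 - 979116 = 81125445/1276 - 979116 = -1168226571/1276 ≈ -9.1554e+5)
sqrt(-1287204 + z) = sqrt(-1287204 - 1168226571/1276) = sqrt(-2810698875/1276) = 15*I*sqrt(3984946405)/638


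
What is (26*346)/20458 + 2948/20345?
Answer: 121666902/208109005 ≈ 0.58463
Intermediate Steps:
(26*346)/20458 + 2948/20345 = 8996*(1/20458) + 2948*(1/20345) = 4498/10229 + 2948/20345 = 121666902/208109005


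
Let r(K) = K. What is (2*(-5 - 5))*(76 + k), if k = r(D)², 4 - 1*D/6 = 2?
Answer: -4400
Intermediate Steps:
D = 12 (D = 24 - 6*2 = 24 - 12 = 12)
k = 144 (k = 12² = 144)
(2*(-5 - 5))*(76 + k) = (2*(-5 - 5))*(76 + 144) = (2*(-10))*220 = -20*220 = -4400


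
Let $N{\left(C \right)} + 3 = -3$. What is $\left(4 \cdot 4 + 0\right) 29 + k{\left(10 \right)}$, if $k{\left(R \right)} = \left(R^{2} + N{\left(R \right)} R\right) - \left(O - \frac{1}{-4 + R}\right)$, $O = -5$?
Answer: $\frac{3055}{6} \approx 509.17$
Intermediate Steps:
$N{\left(C \right)} = -6$ ($N{\left(C \right)} = -3 - 3 = -6$)
$k{\left(R \right)} = 5 + R^{2} + \frac{1}{-4 + R} - 6 R$ ($k{\left(R \right)} = \left(R^{2} - 6 R\right) + \left(\frac{1}{-4 + R} - -5\right) = \left(R^{2} - 6 R\right) + \left(\frac{1}{-4 + R} + 5\right) = \left(R^{2} - 6 R\right) + \left(5 + \frac{1}{-4 + R}\right) = 5 + R^{2} + \frac{1}{-4 + R} - 6 R$)
$\left(4 \cdot 4 + 0\right) 29 + k{\left(10 \right)} = \left(4 \cdot 4 + 0\right) 29 + \frac{-19 + 10^{3} - 10 \cdot 10^{2} + 29 \cdot 10}{-4 + 10} = \left(16 + 0\right) 29 + \frac{-19 + 1000 - 1000 + 290}{6} = 16 \cdot 29 + \frac{-19 + 1000 - 1000 + 290}{6} = 464 + \frac{1}{6} \cdot 271 = 464 + \frac{271}{6} = \frac{3055}{6}$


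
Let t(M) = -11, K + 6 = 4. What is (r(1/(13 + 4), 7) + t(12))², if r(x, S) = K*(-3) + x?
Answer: 7056/289 ≈ 24.415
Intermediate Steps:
K = -2 (K = -6 + 4 = -2)
r(x, S) = 6 + x (r(x, S) = -2*(-3) + x = 6 + x)
(r(1/(13 + 4), 7) + t(12))² = ((6 + 1/(13 + 4)) - 11)² = ((6 + 1/17) - 11)² = (103/17 - 11)² = (-84/17)² = 7056/289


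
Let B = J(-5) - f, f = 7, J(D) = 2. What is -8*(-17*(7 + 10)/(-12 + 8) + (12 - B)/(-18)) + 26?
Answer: -4900/9 ≈ -544.44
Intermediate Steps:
B = -5 (B = 2 - 1*7 = 2 - 7 = -5)
-8*(-17*(7 + 10)/(-12 + 8) + (12 - B)/(-18)) + 26 = -8*(-17*(7 + 10)/(-12 + 8) + (12 - 1*(-5))/(-18)) + 26 = -8*(-17/((-4/17)) + (12 + 5)*(-1/18)) + 26 = -8*(-17/((-4*1/17)) + 17*(-1/18)) + 26 = -8*(-17/(-4/17) - 17/18) + 26 = -8*(-17*(-17/4) - 17/18) + 26 = -8*(289/4 - 17/18) + 26 = -8*2567/36 + 26 = -5134/9 + 26 = -4900/9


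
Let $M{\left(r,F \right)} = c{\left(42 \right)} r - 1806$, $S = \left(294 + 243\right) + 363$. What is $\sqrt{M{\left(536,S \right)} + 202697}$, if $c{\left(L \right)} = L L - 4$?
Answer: $3 \sqrt{127139} \approx 1069.7$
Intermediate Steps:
$c{\left(L \right)} = -4 + L^{2}$ ($c{\left(L \right)} = L^{2} - 4 = -4 + L^{2}$)
$S = 900$ ($S = 537 + 363 = 900$)
$M{\left(r,F \right)} = -1806 + 1760 r$ ($M{\left(r,F \right)} = \left(-4 + 42^{2}\right) r - 1806 = \left(-4 + 1764\right) r - 1806 = 1760 r - 1806 = -1806 + 1760 r$)
$\sqrt{M{\left(536,S \right)} + 202697} = \sqrt{\left(-1806 + 1760 \cdot 536\right) + 202697} = \sqrt{\left(-1806 + 943360\right) + 202697} = \sqrt{941554 + 202697} = \sqrt{1144251} = 3 \sqrt{127139}$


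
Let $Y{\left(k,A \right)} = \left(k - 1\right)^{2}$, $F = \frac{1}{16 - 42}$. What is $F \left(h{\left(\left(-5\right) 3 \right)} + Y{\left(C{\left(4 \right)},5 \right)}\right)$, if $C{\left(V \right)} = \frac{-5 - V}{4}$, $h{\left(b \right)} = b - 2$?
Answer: $\frac{103}{416} \approx 0.2476$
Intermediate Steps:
$h{\left(b \right)} = -2 + b$ ($h{\left(b \right)} = b - 2 = -2 + b$)
$C{\left(V \right)} = - \frac{5}{4} - \frac{V}{4}$ ($C{\left(V \right)} = \left(-5 - V\right) \frac{1}{4} = - \frac{5}{4} - \frac{V}{4}$)
$F = - \frac{1}{26}$ ($F = \frac{1}{-26} = - \frac{1}{26} \approx -0.038462$)
$Y{\left(k,A \right)} = \left(-1 + k\right)^{2}$
$F \left(h{\left(\left(-5\right) 3 \right)} + Y{\left(C{\left(4 \right)},5 \right)}\right) = - \frac{\left(-2 - 15\right) + \left(-1 - \frac{9}{4}\right)^{2}}{26} = - \frac{-17 + \left(-1 - \frac{9}{4}\right)^{2}}{26} = - \frac{-17 + \left(- \frac{13}{4}\right)^{2}}{26} = - \frac{-17 + \frac{169}{16}}{26} = \left(- \frac{1}{26}\right) \left(- \frac{103}{16}\right) = \frac{103}{416}$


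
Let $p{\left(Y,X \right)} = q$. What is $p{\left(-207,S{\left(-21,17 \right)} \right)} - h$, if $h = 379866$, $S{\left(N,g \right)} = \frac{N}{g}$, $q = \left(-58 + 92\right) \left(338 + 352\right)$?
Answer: $-356406$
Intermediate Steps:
$q = 23460$ ($q = 34 \cdot 690 = 23460$)
$p{\left(Y,X \right)} = 23460$
$p{\left(-207,S{\left(-21,17 \right)} \right)} - h = 23460 - 379866 = -356406$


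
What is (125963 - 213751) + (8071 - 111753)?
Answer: -191470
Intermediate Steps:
(125963 - 213751) + (8071 - 111753) = -87788 - 103682 = -191470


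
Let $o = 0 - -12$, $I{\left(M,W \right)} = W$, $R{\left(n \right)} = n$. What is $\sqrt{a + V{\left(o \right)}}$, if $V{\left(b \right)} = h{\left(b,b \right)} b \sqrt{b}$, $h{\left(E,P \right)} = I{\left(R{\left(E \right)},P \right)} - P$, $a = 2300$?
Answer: $10 \sqrt{23} \approx 47.958$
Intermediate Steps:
$o = 12$ ($o = 0 + 12 = 12$)
$h{\left(E,P \right)} = 0$ ($h{\left(E,P \right)} = P - P = 0$)
$V{\left(b \right)} = 0$ ($V{\left(b \right)} = 0 b \sqrt{b} = 0 \sqrt{b} = 0$)
$\sqrt{a + V{\left(o \right)}} = \sqrt{2300 + 0} = \sqrt{2300} = 10 \sqrt{23}$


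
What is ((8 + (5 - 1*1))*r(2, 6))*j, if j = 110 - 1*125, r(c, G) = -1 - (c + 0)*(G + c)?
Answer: 3060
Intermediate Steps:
r(c, G) = -1 - c*(G + c)
j = -15 (j = 110 - 125 = -15)
((8 + (5 - 1*1))*r(2, 6))*j = ((8 + (5 - 1*1))*(-1 - 1*2² - 1*6*2))*(-15) = ((8 + (5 - 1))*(-1 - 1*4 - 12))*(-15) = ((8 + 4)*(-1 - 4 - 12))*(-15) = (12*(-17))*(-15) = -204*(-15) = 3060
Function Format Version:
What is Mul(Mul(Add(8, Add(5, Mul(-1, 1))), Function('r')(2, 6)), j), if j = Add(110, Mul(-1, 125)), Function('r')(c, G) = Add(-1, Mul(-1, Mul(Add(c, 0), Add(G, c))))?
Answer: 3060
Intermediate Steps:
Function('r')(c, G) = Add(-1, Mul(-1, c, Add(G, c))) (Function('r')(c, G) = Add(-1, Mul(-1, Mul(c, Add(G, c)))) = Add(-1, Mul(-1, c, Add(G, c))))
j = -15 (j = Add(110, -125) = -15)
Mul(Mul(Add(8, Add(5, Mul(-1, 1))), Function('r')(2, 6)), j) = Mul(Mul(Add(8, Add(5, Mul(-1, 1))), Add(-1, Mul(-1, Pow(2, 2)), Mul(-1, 6, 2))), -15) = Mul(Mul(Add(8, Add(5, -1)), Add(-1, Mul(-1, 4), -12)), -15) = Mul(Mul(Add(8, 4), Add(-1, -4, -12)), -15) = Mul(Mul(12, -17), -15) = Mul(-204, -15) = 3060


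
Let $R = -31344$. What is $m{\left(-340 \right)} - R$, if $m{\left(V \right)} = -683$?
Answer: $30661$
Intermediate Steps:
$m{\left(-340 \right)} - R = -683 - -31344 = -683 + 31344 = 30661$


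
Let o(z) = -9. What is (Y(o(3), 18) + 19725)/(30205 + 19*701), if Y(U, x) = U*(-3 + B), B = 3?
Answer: 6575/14508 ≈ 0.45320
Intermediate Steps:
Y(U, x) = 0 (Y(U, x) = U*(-3 + 3) = U*0 = 0)
(Y(o(3), 18) + 19725)/(30205 + 19*701) = (0 + 19725)/(30205 + 19*701) = 19725/(30205 + 13319) = 19725/43524 = 19725*(1/43524) = 6575/14508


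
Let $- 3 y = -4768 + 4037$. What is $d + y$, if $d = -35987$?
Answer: $- \frac{107230}{3} \approx -35743.0$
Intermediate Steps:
$y = \frac{731}{3}$ ($y = - \frac{-4768 + 4037}{3} = \left(- \frac{1}{3}\right) \left(-731\right) = \frac{731}{3} \approx 243.67$)
$d + y = -35987 + \frac{731}{3} = - \frac{107230}{3}$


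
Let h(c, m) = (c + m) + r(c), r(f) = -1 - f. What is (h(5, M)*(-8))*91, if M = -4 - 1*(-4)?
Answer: 728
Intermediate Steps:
M = 0 (M = -4 + 4 = 0)
h(c, m) = -1 + m (h(c, m) = (c + m) + (-1 - c) = -1 + m)
(h(5, M)*(-8))*91 = ((-1 + 0)*(-8))*91 = -1*(-8)*91 = 8*91 = 728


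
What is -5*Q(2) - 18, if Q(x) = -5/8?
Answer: -119/8 ≈ -14.875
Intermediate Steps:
Q(x) = -5/8 (Q(x) = -5*⅛ = -5/8)
-5*Q(2) - 18 = -5*(-5/8) - 18 = 25/8 - 18 = -119/8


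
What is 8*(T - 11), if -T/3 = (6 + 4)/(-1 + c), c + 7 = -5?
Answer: -904/13 ≈ -69.538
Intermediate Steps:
c = -12 (c = -7 - 5 = -12)
T = 30/13 (T = -3*(6 + 4)/(-1 - 12) = -30/(-13) = -30*(-1)/13 = -3*(-10/13) = 30/13 ≈ 2.3077)
8*(T - 11) = 8*(30/13 - 11) = 8*(-113/13) = -904/13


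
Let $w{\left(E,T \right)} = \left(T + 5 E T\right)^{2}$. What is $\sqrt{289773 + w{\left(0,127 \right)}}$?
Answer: $\sqrt{305902} \approx 553.08$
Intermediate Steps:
$w{\left(E,T \right)} = \left(T + 5 E T\right)^{2}$
$\sqrt{289773 + w{\left(0,127 \right)}} = \sqrt{289773 + 127^{2} \left(1 + 5 \cdot 0\right)^{2}} = \sqrt{289773 + 16129 \left(1 + 0\right)^{2}} = \sqrt{289773 + 16129 \cdot 1^{2}} = \sqrt{289773 + 16129 \cdot 1} = \sqrt{289773 + 16129} = \sqrt{305902}$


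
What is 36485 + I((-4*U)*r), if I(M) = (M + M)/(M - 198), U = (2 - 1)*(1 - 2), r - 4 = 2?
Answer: 1058057/29 ≈ 36485.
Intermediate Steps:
r = 6 (r = 4 + 2 = 6)
U = -1 (U = 1*(-1) = -1)
I(M) = 2*M/(-198 + M) (I(M) = (2*M)/(-198 + M) = 2*M/(-198 + M))
36485 + I((-4*U)*r) = 36485 + 2*(-4*(-1)*6)/(-198 - 4*(-1)*6) = 36485 + 2*(4*6)/(-198 + 4*6) = 36485 + 2*24/(-198 + 24) = 36485 + 2*24/(-174) = 36485 + 2*24*(-1/174) = 36485 - 8/29 = 1058057/29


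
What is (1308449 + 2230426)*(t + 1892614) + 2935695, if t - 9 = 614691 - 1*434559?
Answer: 7335223786320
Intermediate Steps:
t = 180141 (t = 9 + (614691 - 1*434559) = 9 + (614691 - 434559) = 9 + 180132 = 180141)
(1308449 + 2230426)*(t + 1892614) + 2935695 = (1308449 + 2230426)*(180141 + 1892614) + 2935695 = 3538875*2072755 + 2935695 = 7335220850625 + 2935695 = 7335223786320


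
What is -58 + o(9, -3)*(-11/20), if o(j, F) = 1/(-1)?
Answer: -1149/20 ≈ -57.450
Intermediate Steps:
o(j, F) = -1
-58 + o(9, -3)*(-11/20) = -58 - (-11)/20 = -58 - 1*(-11/20) = -58 + 11/20 = -1149/20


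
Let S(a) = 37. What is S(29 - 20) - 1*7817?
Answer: -7780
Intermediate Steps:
S(29 - 20) - 1*7817 = 37 - 1*7817 = 37 - 7817 = -7780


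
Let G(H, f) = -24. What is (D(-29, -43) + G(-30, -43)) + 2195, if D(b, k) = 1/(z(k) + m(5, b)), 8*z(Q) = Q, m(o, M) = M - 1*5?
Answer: 683857/315 ≈ 2171.0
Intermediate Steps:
m(o, M) = -5 + M (m(o, M) = M - 5 = -5 + M)
z(Q) = Q/8
D(b, k) = 1/(-5 + b + k/8) (D(b, k) = 1/(k/8 + (-5 + b)) = 1/(-5 + b + k/8))
(D(-29, -43) + G(-30, -43)) + 2195 = (8/(-40 - 43 + 8*(-29)) - 24) + 2195 = (8/(-40 - 43 - 232) - 24) + 2195 = (8/(-315) - 24) + 2195 = (8*(-1/315) - 24) + 2195 = (-8/315 - 24) + 2195 = -7568/315 + 2195 = 683857/315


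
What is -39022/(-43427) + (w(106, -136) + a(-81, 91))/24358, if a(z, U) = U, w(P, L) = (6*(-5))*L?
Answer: 1131631893/1057794866 ≈ 1.0698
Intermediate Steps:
w(P, L) = -30*L
-39022/(-43427) + (w(106, -136) + a(-81, 91))/24358 = -39022/(-43427) + (-30*(-136) + 91)/24358 = -39022*(-1/43427) + (4080 + 91)*(1/24358) = 39022/43427 + 4171*(1/24358) = 39022/43427 + 4171/24358 = 1131631893/1057794866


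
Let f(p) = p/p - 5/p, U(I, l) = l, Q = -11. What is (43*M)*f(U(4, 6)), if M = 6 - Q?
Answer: 731/6 ≈ 121.83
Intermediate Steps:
f(p) = 1 - 5/p
M = 17 (M = 6 - 1*(-11) = 6 + 11 = 17)
(43*M)*f(U(4, 6)) = (43*17)*((-5 + 6)/6) = 731*((⅙)*1) = 731*(⅙) = 731/6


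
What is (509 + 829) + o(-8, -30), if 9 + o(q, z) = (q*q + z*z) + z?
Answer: 2263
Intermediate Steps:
o(q, z) = -9 + z + q² + z² (o(q, z) = -9 + ((q*q + z*z) + z) = -9 + ((q² + z²) + z) = -9 + (z + q² + z²) = -9 + z + q² + z²)
(509 + 829) + o(-8, -30) = (509 + 829) + (-9 - 30 + (-8)² + (-30)²) = 1338 + (-9 - 30 + 64 + 900) = 1338 + 925 = 2263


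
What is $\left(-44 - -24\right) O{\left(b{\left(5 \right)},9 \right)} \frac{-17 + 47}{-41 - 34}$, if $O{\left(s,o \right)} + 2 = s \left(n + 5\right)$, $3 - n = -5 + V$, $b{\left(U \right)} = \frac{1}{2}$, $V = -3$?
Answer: $48$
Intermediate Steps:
$b{\left(U \right)} = \frac{1}{2}$
$n = 11$ ($n = 3 - \left(-5 - 3\right) = 3 - -8 = 3 + 8 = 11$)
$O{\left(s,o \right)} = -2 + 16 s$ ($O{\left(s,o \right)} = -2 + s \left(11 + 5\right) = -2 + s 16 = -2 + 16 s$)
$\left(-44 - -24\right) O{\left(b{\left(5 \right)},9 \right)} \frac{-17 + 47}{-41 - 34} = \left(-44 - -24\right) \left(-2 + 16 \cdot \frac{1}{2}\right) \frac{-17 + 47}{-41 - 34} = \left(-44 + 24\right) \left(-2 + 8\right) \frac{30}{-75} = \left(-20\right) 6 \cdot 30 \left(- \frac{1}{75}\right) = \left(-120\right) \left(- \frac{2}{5}\right) = 48$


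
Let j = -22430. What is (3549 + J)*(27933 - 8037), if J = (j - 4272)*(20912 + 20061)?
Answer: -21767367960312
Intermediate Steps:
J = -1094061046 (J = (-22430 - 4272)*(20912 + 20061) = -26702*40973 = -1094061046)
(3549 + J)*(27933 - 8037) = (3549 - 1094061046)*(27933 - 8037) = -1094057497*19896 = -21767367960312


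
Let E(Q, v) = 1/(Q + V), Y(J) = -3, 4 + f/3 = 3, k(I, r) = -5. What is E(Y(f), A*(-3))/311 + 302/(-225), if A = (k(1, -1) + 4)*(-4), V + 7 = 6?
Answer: -375913/279900 ≈ -1.3430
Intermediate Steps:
V = -1 (V = -7 + 6 = -1)
f = -3 (f = -12 + 3*3 = -12 + 9 = -3)
A = 4 (A = (-5 + 4)*(-4) = -1*(-4) = 4)
E(Q, v) = 1/(-1 + Q) (E(Q, v) = 1/(Q - 1) = 1/(-1 + Q))
E(Y(f), A*(-3))/311 + 302/(-225) = 1/(-1 - 3*311) + 302/(-225) = (1/311)/(-4) + 302*(-1/225) = -¼*1/311 - 302/225 = -1/1244 - 302/225 = -375913/279900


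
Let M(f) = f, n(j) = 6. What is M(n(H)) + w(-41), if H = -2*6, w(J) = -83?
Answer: -77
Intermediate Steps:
H = -12
M(n(H)) + w(-41) = 6 - 83 = -77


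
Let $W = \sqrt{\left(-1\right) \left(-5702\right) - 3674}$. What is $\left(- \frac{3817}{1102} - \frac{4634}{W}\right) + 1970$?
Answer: $\frac{2167123}{1102} - \frac{2317 \sqrt{3}}{39} \approx 1863.6$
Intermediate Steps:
$W = 26 \sqrt{3}$ ($W = \sqrt{5702 - 3674} = \sqrt{2028} = 26 \sqrt{3} \approx 45.033$)
$\left(- \frac{3817}{1102} - \frac{4634}{W}\right) + 1970 = \left(- \frac{3817}{1102} - \frac{4634}{26 \sqrt{3}}\right) + 1970 = \left(\left(-3817\right) \frac{1}{1102} - 4634 \frac{\sqrt{3}}{78}\right) + 1970 = \left(- \frac{3817}{1102} - \frac{2317 \sqrt{3}}{39}\right) + 1970 = \frac{2167123}{1102} - \frac{2317 \sqrt{3}}{39}$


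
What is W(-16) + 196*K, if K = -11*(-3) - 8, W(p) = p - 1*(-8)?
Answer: 4892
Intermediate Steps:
W(p) = 8 + p (W(p) = p + 8 = 8 + p)
K = 25 (K = 33 - 8 = 25)
W(-16) + 196*K = (8 - 16) + 196*25 = -8 + 4900 = 4892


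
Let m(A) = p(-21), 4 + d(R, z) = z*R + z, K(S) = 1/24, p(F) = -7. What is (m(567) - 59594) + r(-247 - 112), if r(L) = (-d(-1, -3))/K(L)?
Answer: -59505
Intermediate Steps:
K(S) = 1/24
d(R, z) = -4 + z + R*z (d(R, z) = -4 + (z*R + z) = -4 + (R*z + z) = -4 + (z + R*z) = -4 + z + R*z)
m(A) = -7
r(L) = 96 (r(L) = (-(-4 - 3 - 1*(-3)))/(1/24) = -(-4 - 3 + 3)*24 = -1*(-4)*24 = 4*24 = 96)
(m(567) - 59594) + r(-247 - 112) = (-7 - 59594) + 96 = -59601 + 96 = -59505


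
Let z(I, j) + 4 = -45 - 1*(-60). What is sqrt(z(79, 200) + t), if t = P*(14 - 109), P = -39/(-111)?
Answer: 6*I*sqrt(851)/37 ≈ 4.7306*I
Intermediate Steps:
P = 13/37 (P = -39*(-1/111) = 13/37 ≈ 0.35135)
t = -1235/37 (t = 13*(14 - 109)/37 = (13/37)*(-95) = -1235/37 ≈ -33.378)
z(I, j) = 11 (z(I, j) = -4 + (-45 - 1*(-60)) = -4 + (-45 + 60) = -4 + 15 = 11)
sqrt(z(79, 200) + t) = sqrt(11 - 1235/37) = sqrt(-828/37) = 6*I*sqrt(851)/37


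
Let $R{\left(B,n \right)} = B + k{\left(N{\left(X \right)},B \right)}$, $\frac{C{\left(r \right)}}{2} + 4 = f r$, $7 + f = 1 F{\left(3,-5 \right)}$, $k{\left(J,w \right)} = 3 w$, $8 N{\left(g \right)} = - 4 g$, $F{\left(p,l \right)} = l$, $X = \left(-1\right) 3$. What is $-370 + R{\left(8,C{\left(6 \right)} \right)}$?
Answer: $-338$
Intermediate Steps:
$X = -3$
$N{\left(g \right)} = - \frac{g}{2}$ ($N{\left(g \right)} = \frac{\left(-4\right) g}{8} = - \frac{g}{2}$)
$f = -12$ ($f = -7 + 1 \left(-5\right) = -7 - 5 = -12$)
$C{\left(r \right)} = -8 - 24 r$ ($C{\left(r \right)} = -8 + 2 \left(- 12 r\right) = -8 - 24 r$)
$R{\left(B,n \right)} = 4 B$ ($R{\left(B,n \right)} = B + 3 B = 4 B$)
$-370 + R{\left(8,C{\left(6 \right)} \right)} = -370 + 4 \cdot 8 = -370 + 32 = -338$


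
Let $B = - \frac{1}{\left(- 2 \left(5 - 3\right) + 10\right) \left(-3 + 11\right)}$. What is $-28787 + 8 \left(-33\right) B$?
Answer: $- \frac{57563}{2} \approx -28782.0$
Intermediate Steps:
$B = - \frac{1}{48}$ ($B = - \frac{1}{\left(\left(-2\right) 2 + 10\right) 8} = - \frac{1}{\left(-4 + 10\right) 8} = - \frac{1}{6 \cdot 8} = - \frac{1}{48} \approx -0.020833$)
$-28787 + 8 \left(-33\right) B = -28787 + 8 \left(-33\right) \left(- \frac{1}{48}\right) = -28787 - - \frac{11}{2} = -28787 + \frac{11}{2} = - \frac{57563}{2}$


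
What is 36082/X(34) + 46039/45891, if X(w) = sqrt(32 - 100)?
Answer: 46039/45891 - 18041*I*sqrt(17)/17 ≈ 1.0032 - 4375.6*I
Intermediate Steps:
X(w) = 2*I*sqrt(17) (X(w) = sqrt(-68) = 2*I*sqrt(17))
36082/X(34) + 46039/45891 = 36082/((2*I*sqrt(17))) + 46039/45891 = 36082*(-I*sqrt(17)/34) + 46039*(1/45891) = -18041*I*sqrt(17)/17 + 46039/45891 = 46039/45891 - 18041*I*sqrt(17)/17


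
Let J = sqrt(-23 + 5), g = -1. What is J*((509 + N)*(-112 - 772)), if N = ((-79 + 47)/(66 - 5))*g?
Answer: -82426812*I*sqrt(2)/61 ≈ -1.911e+6*I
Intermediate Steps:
N = 32/61 (N = ((-79 + 47)/(66 - 5))*(-1) = -32/61*(-1) = 32/61 ≈ 0.52459)
J = 3*I*sqrt(2) (J = sqrt(-18) = 3*I*sqrt(2) ≈ 4.2426*I)
J*((509 + N)*(-112 - 772)) = (3*I*sqrt(2))*((509 + 32/61)*(-112 - 772)) = (3*I*sqrt(2))*((31081/61)*(-884)) = (3*I*sqrt(2))*(-27475604/61) = -82426812*I*sqrt(2)/61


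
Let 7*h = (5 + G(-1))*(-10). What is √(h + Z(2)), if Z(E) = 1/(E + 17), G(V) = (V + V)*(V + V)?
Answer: I*√226499/133 ≈ 3.5783*I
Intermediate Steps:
G(V) = 4*V² (G(V) = (2*V)*(2*V) = 4*V²)
Z(E) = 1/(17 + E)
h = -90/7 (h = ((5 + 4*(-1)²)*(-10))/7 = ((5 + 4*1)*(-10))/7 = ((5 + 4)*(-10))/7 = (9*(-10))/7 = (⅐)*(-90) = -90/7 ≈ -12.857)
√(h + Z(2)) = √(-90/7 + 1/(17 + 2)) = √(-90/7 + 1/19) = √(-1703/133) = I*√226499/133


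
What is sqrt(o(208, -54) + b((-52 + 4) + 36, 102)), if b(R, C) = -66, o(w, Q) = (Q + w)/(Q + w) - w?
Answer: I*sqrt(273) ≈ 16.523*I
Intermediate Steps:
o(w, Q) = 1 - w
sqrt(o(208, -54) + b((-52 + 4) + 36, 102)) = sqrt((1 - 1*208) - 66) = sqrt((1 - 208) - 66) = sqrt(-207 - 66) = sqrt(-273) = I*sqrt(273)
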